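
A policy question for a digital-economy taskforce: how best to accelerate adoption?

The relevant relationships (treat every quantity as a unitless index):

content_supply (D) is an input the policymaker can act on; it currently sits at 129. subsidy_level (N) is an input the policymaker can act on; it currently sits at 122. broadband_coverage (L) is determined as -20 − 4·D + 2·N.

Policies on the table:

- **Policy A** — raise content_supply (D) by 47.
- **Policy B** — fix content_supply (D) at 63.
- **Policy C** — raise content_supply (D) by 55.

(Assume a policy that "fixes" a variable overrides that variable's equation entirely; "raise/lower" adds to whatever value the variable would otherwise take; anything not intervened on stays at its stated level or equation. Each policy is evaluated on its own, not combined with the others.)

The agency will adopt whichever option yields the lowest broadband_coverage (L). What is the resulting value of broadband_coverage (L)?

Policy A (D + 47):
  D = 129 + 47 = 176
  N = 122
  L = -20 − 4·176 + 2·122 = -480
Policy B (D := 63):
  D = 63
  N = 122
  L = -20 − 4·63 + 2·122 = -28
Policy C (D + 55):
  D = 129 + 55 = 184
  N = 122
  L = -20 − 4·184 + 2·122 = -512
Comparing — Policy A: L=-480, Policy B: L=-28, Policy C: L=-512. Lowest is -512 (Policy C).

-512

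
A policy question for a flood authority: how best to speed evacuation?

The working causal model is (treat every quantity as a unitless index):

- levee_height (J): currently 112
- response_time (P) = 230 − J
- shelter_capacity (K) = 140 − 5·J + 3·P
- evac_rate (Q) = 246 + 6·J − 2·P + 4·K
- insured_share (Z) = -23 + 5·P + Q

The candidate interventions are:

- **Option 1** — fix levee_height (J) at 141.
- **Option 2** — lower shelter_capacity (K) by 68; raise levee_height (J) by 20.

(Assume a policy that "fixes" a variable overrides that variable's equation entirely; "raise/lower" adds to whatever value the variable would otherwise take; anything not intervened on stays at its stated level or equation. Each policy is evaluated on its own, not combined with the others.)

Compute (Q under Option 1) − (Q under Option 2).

56

Option 1 (J := 141):
  J = 141
  P = 230 − 141 = 89
  K = 140 − 5·141 + 3·89 = -298
  Q = 246 + 6·141 − 2·89 + 4·(-298) = -278
Option 2 (K − 68, J + 20):
  J = 112 + 20 = 132
  P = 230 − 132 = 98
  K = 140 − 5·132 + 3·98 (−68 from intervention) = -294
  Q = 246 + 6·132 − 2·98 + 4·(-294) = -334
Q: -278 − (-334) = 56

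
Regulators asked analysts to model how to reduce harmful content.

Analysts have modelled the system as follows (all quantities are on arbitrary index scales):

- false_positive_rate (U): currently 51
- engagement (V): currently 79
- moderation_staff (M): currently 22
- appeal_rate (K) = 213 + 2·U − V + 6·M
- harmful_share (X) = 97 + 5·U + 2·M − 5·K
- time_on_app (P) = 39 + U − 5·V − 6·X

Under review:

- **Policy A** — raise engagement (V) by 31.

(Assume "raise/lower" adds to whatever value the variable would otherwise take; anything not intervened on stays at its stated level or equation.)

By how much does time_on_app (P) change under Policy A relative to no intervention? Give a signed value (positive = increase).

-1085

Baseline:
  U = 51
  V = 79
  M = 22
  K = 213 + 2·51 − 79 + 6·22 = 368
  X = 97 + 5·51 + 2·22 − 5·368 = -1444
  P = 39 + 51 − 5·79 − 6·(-1444) = 8359
Policy A (V + 31):
  U = 51
  V = 79 + 31 = 110
  M = 22
  K = 213 + 2·51 − 110 + 6·22 = 337
  X = 97 + 5·51 + 2·22 − 5·337 = -1289
  P = 39 + 51 − 5·110 − 6·(-1289) = 7274
Change in P: 7274 − 8359 = -1085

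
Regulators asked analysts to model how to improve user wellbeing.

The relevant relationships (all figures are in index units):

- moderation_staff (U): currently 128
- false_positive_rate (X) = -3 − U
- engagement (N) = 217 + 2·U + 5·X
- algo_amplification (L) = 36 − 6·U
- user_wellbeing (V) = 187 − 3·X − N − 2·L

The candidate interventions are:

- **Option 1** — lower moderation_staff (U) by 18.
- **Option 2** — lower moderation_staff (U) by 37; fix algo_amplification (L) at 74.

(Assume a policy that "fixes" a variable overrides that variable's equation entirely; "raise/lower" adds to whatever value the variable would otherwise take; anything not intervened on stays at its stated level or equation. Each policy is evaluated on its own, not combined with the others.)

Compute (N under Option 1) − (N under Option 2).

Option 1 (U − 18):
  U = 128 − 18 = 110
  X = -3 − 110 = -113
  N = 217 + 2·110 + 5·(-113) = -128
Option 2 (U − 37, L := 74):
  U = 128 − 37 = 91
  X = -3 − 91 = -94
  N = 217 + 2·91 + 5·(-94) = -71
N: -128 − (-71) = -57

-57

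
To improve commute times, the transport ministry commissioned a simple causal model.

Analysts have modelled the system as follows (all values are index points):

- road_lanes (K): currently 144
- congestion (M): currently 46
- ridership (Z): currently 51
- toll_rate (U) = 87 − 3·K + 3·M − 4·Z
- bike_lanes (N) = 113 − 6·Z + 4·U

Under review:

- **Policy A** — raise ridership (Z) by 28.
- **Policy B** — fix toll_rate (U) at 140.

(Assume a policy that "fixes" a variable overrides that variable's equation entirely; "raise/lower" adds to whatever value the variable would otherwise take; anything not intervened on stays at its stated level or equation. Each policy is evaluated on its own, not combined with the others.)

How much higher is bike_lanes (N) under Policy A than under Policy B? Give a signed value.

Policy A (Z + 28):
  K = 144
  M = 46
  Z = 51 + 28 = 79
  U = 87 − 3·144 + 3·46 − 4·79 = -523
  N = 113 − 6·79 + 4·(-523) = -2453
Policy B (U := 140):
  K = 144
  M = 46
  Z = 51
  U = 140
  N = 113 − 6·51 + 4·140 = 367
N: -2453 − 367 = -2820

-2820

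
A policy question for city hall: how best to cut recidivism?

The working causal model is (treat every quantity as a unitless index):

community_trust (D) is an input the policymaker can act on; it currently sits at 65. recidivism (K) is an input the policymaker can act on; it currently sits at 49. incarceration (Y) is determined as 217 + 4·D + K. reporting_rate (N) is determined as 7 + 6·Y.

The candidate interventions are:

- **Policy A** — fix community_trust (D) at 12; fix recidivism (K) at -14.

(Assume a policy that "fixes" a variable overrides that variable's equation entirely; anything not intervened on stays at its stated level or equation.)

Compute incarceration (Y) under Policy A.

Policy A (D := 12, K := -14):
  D = 12
  K = -14
  Y = 217 + 4·12 + (-14) = 251

251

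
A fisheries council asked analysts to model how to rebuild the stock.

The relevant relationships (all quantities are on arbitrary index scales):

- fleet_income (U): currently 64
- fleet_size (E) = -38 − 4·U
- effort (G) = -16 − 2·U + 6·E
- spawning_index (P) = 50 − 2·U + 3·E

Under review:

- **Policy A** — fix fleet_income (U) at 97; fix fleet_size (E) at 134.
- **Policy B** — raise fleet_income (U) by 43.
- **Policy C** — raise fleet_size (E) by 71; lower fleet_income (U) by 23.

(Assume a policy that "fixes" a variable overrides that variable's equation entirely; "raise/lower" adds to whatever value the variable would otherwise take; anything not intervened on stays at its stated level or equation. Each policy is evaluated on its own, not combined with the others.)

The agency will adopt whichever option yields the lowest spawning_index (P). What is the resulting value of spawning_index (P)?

-1562

Policy A (U := 97, E := 134):
  U = 97
  E = 134
  P = 50 − 2·97 + 3·134 = 258
Policy B (U + 43):
  U = 64 + 43 = 107
  E = -38 − 4·107 = -466
  P = 50 − 2·107 + 3·(-466) = -1562
Policy C (E + 71, U − 23):
  U = 64 − 23 = 41
  E = -38 − 4·41 (+71 from intervention) = -131
  P = 50 − 2·41 + 3·(-131) = -425
Comparing — Policy A: P=258, Policy B: P=-1562, Policy C: P=-425. Lowest is -1562 (Policy B).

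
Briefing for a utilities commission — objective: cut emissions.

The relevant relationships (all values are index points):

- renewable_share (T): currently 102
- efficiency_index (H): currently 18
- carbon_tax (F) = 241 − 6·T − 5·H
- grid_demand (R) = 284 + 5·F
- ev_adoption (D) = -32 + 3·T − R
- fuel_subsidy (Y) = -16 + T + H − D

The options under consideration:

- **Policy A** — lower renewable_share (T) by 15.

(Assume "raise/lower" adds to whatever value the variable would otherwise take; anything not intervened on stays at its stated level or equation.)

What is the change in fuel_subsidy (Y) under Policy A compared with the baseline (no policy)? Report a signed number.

Baseline:
  T = 102
  H = 18
  F = 241 − 6·102 − 5·18 = -461
  R = 284 + 5·(-461) = -2021
  D = -32 + 3·102 − (-2021) = 2295
  Y = -16 + 102 + 18 − 2295 = -2191
Policy A (T − 15):
  T = 102 − 15 = 87
  H = 18
  F = 241 − 6·87 − 5·18 = -371
  R = 284 + 5·(-371) = -1571
  D = -32 + 3·87 − (-1571) = 1800
  Y = -16 + 87 + 18 − 1800 = -1711
Change in Y: -1711 − (-2191) = 480

480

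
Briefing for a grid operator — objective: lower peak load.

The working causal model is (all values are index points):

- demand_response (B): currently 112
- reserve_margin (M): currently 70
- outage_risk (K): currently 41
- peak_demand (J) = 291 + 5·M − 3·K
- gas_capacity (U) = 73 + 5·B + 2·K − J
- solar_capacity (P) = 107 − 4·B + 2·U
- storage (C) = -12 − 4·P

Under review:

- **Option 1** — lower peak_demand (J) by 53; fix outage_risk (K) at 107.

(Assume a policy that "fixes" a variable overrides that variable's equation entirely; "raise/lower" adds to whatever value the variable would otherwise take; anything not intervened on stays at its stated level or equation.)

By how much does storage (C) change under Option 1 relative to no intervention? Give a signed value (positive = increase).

-3064

Baseline:
  B = 112
  M = 70
  K = 41
  J = 291 + 5·70 − 3·41 = 518
  U = 73 + 5·112 + 2·41 − 518 = 197
  P = 107 − 4·112 + 2·197 = 53
  C = -12 − 4·53 = -224
Option 1 (J − 53, K := 107):
  B = 112
  M = 70
  K = 107
  J = 291 + 5·70 − 3·107 (−53 from intervention) = 267
  U = 73 + 5·112 + 2·107 − 267 = 580
  P = 107 − 4·112 + 2·580 = 819
  C = -12 − 4·819 = -3288
Change in C: -3288 − (-224) = -3064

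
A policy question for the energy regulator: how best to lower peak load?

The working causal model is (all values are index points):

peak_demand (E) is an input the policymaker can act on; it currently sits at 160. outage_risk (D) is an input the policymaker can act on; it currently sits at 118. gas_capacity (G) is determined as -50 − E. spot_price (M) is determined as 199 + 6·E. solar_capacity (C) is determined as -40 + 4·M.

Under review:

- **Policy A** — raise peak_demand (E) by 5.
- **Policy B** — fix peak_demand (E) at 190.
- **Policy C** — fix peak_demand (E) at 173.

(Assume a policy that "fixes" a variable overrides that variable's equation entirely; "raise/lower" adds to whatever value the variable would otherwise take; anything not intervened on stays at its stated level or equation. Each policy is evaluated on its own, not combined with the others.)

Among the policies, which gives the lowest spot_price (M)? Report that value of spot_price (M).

Policy A (E + 5):
  E = 160 + 5 = 165
  M = 199 + 6·165 = 1189
Policy B (E := 190):
  E = 190
  M = 199 + 6·190 = 1339
Policy C (E := 173):
  E = 173
  M = 199 + 6·173 = 1237
Comparing — Policy A: M=1189, Policy B: M=1339, Policy C: M=1237. Lowest is 1189 (Policy A).

1189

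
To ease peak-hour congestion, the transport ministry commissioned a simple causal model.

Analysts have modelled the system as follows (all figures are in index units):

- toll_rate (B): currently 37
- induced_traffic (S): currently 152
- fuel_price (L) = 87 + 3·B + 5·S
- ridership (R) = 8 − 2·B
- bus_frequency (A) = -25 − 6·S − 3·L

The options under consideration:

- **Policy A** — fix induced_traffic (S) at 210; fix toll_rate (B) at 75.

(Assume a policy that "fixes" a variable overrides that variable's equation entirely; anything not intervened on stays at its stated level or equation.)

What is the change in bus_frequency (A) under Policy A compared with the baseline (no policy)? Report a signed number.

Baseline:
  B = 37
  S = 152
  L = 87 + 3·37 + 5·152 = 958
  A = -25 − 6·152 − 3·958 = -3811
Policy A (S := 210, B := 75):
  B = 75
  S = 210
  L = 87 + 3·75 + 5·210 = 1362
  A = -25 − 6·210 − 3·1362 = -5371
Change in A: -5371 − (-3811) = -1560

-1560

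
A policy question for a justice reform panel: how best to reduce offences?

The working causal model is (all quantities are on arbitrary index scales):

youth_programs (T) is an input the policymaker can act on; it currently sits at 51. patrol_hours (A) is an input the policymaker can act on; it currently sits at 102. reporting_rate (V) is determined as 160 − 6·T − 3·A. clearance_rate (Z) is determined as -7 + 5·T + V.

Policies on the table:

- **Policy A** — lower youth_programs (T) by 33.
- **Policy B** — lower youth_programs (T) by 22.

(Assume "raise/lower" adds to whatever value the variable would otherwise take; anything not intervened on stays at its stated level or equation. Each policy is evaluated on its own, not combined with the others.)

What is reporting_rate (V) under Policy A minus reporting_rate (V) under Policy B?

Policy A (T − 33):
  T = 51 − 33 = 18
  A = 102
  V = 160 − 6·18 − 3·102 = -254
Policy B (T − 22):
  T = 51 − 22 = 29
  A = 102
  V = 160 − 6·29 − 3·102 = -320
V: -254 − (-320) = 66

66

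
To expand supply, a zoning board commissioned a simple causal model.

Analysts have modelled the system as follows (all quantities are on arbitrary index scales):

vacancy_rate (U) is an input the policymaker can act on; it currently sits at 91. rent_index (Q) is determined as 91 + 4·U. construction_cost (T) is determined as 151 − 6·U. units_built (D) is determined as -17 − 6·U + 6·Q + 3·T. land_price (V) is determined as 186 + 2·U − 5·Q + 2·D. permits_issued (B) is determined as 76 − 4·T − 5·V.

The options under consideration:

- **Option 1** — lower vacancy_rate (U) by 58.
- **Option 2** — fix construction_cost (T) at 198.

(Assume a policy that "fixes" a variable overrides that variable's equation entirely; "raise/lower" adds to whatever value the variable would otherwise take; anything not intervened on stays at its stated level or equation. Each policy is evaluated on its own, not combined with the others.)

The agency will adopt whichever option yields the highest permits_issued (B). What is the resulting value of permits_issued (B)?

-5241

Option 1 (U − 58):
  U = 91 − 58 = 33
  Q = 91 + 4·33 = 223
  T = 151 − 6·33 = -47
  D = -17 − 6·33 + 6·223 + 3·(-47) = 982
  V = 186 + 2·33 − 5·223 + 2·982 = 1101
  B = 76 − 4·(-47) − 5·1101 = -5241
Option 2 (T := 198):
  U = 91
  Q = 91 + 4·91 = 455
  T = 198
  D = -17 − 6·91 + 6·455 + 3·198 = 2761
  V = 186 + 2·91 − 5·455 + 2·2761 = 3615
  B = 76 − 4·198 − 5·3615 = -18791
Comparing — Option 1: B=-5241, Option 2: B=-18791. Highest is -5241 (Option 1).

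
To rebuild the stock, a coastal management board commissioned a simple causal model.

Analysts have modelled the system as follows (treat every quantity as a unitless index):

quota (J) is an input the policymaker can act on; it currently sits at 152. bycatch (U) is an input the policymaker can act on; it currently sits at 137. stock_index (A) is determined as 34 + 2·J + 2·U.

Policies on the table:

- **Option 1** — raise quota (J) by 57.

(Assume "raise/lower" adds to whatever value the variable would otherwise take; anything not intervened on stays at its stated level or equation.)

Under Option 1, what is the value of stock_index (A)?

Option 1 (J + 57):
  J = 152 + 57 = 209
  U = 137
  A = 34 + 2·209 + 2·137 = 726

726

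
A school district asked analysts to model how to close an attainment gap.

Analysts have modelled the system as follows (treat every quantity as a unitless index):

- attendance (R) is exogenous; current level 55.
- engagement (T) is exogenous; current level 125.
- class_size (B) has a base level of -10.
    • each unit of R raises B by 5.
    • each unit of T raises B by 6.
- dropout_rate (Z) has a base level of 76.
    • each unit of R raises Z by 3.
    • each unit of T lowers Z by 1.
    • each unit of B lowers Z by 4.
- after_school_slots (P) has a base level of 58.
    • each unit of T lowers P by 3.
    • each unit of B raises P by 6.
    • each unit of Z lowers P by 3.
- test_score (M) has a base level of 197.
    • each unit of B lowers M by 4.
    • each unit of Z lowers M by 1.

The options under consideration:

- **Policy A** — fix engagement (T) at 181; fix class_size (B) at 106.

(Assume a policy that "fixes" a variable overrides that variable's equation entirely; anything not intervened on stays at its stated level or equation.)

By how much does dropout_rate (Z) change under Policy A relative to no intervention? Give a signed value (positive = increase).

3580

Baseline:
  R = 55
  T = 125
  B = -10 + 5·55 + 6·125 = 1015
  Z = 76 + 3·55 − 125 − 4·1015 = -3944
Policy A (T := 181, B := 106):
  R = 55
  T = 181
  B = 106
  Z = 76 + 3·55 − 181 − 4·106 = -364
Change in Z: -364 − (-3944) = 3580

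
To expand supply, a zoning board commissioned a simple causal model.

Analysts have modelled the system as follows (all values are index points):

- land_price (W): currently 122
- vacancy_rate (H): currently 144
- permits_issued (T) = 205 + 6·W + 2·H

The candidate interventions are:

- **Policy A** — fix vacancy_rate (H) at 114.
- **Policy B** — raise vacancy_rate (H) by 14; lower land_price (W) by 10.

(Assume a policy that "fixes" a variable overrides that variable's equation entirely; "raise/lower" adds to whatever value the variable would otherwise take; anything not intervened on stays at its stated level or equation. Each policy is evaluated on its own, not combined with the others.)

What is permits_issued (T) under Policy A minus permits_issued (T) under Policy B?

Policy A (H := 114):
  W = 122
  H = 114
  T = 205 + 6·122 + 2·114 = 1165
Policy B (H + 14, W − 10):
  W = 122 − 10 = 112
  H = 144 + 14 = 158
  T = 205 + 6·112 + 2·158 = 1193
T: 1165 − 1193 = -28

-28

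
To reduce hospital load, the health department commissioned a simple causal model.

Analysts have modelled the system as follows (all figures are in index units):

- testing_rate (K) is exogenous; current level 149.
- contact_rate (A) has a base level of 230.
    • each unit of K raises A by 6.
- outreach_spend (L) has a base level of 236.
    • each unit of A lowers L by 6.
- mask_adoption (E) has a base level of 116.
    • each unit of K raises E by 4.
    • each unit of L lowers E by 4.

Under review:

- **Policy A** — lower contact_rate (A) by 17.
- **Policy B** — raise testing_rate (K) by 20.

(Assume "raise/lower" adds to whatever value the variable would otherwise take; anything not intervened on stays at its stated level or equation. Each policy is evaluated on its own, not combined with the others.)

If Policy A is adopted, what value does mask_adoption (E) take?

26336

Policy A (A − 17):
  K = 149
  A = 230 + 6·149 (−17 from intervention) = 1107
  L = 236 − 6·1107 = -6406
  E = 116 + 4·149 − 4·(-6406) = 26336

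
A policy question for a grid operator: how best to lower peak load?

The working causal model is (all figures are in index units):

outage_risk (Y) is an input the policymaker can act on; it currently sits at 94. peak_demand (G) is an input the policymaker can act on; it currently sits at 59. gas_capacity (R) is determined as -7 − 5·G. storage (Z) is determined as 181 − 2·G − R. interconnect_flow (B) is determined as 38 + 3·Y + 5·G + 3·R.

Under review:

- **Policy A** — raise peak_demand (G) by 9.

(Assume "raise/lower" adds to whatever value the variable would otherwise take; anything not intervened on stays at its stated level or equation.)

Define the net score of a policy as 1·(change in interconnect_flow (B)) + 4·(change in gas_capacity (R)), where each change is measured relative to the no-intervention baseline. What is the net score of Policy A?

Baseline:
  Y = 94
  G = 59
  R = -7 − 5·59 = -302
  B = 38 + 3·94 + 5·59 + 3·(-302) = -291
Policy A (G + 9):
  Y = 94
  G = 59 + 9 = 68
  R = -7 − 5·68 = -347
  B = 38 + 3·94 + 5·68 + 3·(-347) = -381
ΔB = -381 − (-291) = -90; ΔR = -347 − (-302) = -45
Score = 1·(-90) + 4·(-45) = -270

-270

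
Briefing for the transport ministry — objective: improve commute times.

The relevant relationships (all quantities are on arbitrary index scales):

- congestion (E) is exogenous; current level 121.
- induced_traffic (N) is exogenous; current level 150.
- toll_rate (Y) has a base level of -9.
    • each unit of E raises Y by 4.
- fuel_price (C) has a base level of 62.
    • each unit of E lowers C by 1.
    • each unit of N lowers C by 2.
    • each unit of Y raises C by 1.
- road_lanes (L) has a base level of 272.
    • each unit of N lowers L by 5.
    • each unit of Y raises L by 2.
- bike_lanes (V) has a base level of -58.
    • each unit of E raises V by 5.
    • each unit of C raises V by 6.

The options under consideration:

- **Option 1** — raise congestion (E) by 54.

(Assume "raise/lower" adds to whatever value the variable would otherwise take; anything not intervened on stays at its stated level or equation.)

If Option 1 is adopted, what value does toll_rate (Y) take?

691

Option 1 (E + 54):
  E = 121 + 54 = 175
  Y = -9 + 4·175 = 691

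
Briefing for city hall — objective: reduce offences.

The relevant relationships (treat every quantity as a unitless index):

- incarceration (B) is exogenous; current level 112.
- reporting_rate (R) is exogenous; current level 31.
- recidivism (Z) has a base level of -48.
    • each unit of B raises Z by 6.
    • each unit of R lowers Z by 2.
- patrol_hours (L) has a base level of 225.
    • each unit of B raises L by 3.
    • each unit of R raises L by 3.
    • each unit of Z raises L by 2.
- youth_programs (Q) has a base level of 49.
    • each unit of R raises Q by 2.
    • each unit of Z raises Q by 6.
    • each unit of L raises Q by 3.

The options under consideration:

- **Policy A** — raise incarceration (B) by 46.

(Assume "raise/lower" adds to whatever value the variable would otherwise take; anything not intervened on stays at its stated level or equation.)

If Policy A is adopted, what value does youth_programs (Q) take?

12543

Policy A (B + 46):
  B = 112 + 46 = 158
  R = 31
  Z = -48 + 6·158 − 2·31 = 838
  L = 225 + 3·158 + 3·31 + 2·838 = 2468
  Q = 49 + 2·31 + 6·838 + 3·2468 = 12543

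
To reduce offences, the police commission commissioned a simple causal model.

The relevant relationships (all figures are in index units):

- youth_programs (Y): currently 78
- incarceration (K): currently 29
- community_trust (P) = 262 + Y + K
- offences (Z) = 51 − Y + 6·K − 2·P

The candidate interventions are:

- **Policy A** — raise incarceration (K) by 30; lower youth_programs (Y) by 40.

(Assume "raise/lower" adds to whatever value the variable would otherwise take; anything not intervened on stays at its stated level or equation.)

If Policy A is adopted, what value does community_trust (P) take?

Policy A (K + 30, Y − 40):
  Y = 78 − 40 = 38
  K = 29 + 30 = 59
  P = 262 + 38 + 59 = 359

359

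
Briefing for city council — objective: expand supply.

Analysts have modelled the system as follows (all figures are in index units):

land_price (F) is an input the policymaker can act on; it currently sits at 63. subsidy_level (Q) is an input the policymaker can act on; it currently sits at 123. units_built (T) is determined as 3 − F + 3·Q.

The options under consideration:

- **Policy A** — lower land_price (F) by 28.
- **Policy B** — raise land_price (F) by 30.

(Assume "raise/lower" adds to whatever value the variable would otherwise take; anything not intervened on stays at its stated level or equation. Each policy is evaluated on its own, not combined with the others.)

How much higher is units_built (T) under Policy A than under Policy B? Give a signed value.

Policy A (F − 28):
  F = 63 − 28 = 35
  Q = 123
  T = 3 − 35 + 3·123 = 337
Policy B (F + 30):
  F = 63 + 30 = 93
  Q = 123
  T = 3 − 93 + 3·123 = 279
T: 337 − 279 = 58

58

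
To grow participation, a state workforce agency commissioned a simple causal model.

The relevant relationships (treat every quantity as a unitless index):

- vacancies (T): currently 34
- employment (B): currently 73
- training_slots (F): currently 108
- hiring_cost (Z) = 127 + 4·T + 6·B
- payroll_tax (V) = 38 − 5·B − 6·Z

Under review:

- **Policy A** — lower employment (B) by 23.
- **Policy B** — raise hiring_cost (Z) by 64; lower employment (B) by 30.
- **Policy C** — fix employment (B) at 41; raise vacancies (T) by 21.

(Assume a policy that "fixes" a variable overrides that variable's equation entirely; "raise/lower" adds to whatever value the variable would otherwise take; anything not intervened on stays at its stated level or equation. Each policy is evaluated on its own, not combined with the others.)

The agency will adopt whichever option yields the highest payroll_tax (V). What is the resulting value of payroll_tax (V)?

-3590

Policy A (B − 23):
  T = 34
  B = 73 − 23 = 50
  Z = 127 + 4·34 + 6·50 = 563
  V = 38 − 5·50 − 6·563 = -3590
Policy B (Z + 64, B − 30):
  T = 34
  B = 73 − 30 = 43
  Z = 127 + 4·34 + 6·43 (+64 from intervention) = 585
  V = 38 − 5·43 − 6·585 = -3687
Policy C (B := 41, T + 21):
  T = 34 + 21 = 55
  B = 41
  Z = 127 + 4·55 + 6·41 = 593
  V = 38 − 5·41 − 6·593 = -3725
Comparing — Policy A: V=-3590, Policy B: V=-3687, Policy C: V=-3725. Highest is -3590 (Policy A).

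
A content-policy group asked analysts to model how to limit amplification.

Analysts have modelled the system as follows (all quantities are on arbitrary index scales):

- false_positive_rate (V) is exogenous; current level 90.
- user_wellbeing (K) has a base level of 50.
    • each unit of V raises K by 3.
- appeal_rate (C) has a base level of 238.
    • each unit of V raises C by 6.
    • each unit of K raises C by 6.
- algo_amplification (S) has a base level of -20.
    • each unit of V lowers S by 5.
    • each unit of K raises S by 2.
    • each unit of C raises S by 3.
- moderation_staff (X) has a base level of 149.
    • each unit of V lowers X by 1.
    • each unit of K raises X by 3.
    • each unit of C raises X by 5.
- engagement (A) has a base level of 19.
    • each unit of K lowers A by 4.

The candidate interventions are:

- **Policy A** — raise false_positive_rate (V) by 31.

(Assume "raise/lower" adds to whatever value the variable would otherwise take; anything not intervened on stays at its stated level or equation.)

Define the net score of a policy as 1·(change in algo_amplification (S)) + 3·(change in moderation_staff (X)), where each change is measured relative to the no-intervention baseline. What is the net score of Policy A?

14167

Baseline:
  V = 90
  K = 50 + 3·90 = 320
  C = 238 + 6·90 + 6·320 = 2698
  S = -20 − 5·90 + 2·320 + 3·2698 = 8264
  X = 149 − 90 + 3·320 + 5·2698 = 14509
Policy A (V + 31):
  V = 90 + 31 = 121
  K = 50 + 3·121 = 413
  C = 238 + 6·121 + 6·413 = 3442
  S = -20 − 5·121 + 2·413 + 3·3442 = 10527
  X = 149 − 121 + 3·413 + 5·3442 = 18477
ΔS = 10527 − 8264 = 2263; ΔX = 18477 − 14509 = 3968
Score = 1·2263 + 3·3968 = 14167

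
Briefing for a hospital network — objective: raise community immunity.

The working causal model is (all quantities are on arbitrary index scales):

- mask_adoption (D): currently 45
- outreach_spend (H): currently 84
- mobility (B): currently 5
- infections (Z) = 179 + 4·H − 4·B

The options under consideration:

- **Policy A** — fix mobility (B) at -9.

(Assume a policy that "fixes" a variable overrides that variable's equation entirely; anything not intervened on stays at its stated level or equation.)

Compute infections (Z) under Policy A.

Policy A (B := -9):
  H = 84
  B = -9
  Z = 179 + 4·84 − 4·(-9) = 551

551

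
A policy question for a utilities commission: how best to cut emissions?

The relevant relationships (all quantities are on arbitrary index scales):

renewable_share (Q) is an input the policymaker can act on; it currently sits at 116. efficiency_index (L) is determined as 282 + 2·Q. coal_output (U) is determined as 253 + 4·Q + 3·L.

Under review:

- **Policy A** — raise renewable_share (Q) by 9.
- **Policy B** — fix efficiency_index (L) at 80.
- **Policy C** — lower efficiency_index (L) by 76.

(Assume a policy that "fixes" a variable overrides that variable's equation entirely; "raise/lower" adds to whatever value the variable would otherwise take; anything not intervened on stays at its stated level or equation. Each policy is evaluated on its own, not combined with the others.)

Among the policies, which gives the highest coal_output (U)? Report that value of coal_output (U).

2349

Policy A (Q + 9):
  Q = 116 + 9 = 125
  L = 282 + 2·125 = 532
  U = 253 + 4·125 + 3·532 = 2349
Policy B (L := 80):
  Q = 116
  L = 80
  U = 253 + 4·116 + 3·80 = 957
Policy C (L − 76):
  Q = 116
  L = 282 + 2·116 (−76 from intervention) = 438
  U = 253 + 4·116 + 3·438 = 2031
Comparing — Policy A: U=2349, Policy B: U=957, Policy C: U=2031. Highest is 2349 (Policy A).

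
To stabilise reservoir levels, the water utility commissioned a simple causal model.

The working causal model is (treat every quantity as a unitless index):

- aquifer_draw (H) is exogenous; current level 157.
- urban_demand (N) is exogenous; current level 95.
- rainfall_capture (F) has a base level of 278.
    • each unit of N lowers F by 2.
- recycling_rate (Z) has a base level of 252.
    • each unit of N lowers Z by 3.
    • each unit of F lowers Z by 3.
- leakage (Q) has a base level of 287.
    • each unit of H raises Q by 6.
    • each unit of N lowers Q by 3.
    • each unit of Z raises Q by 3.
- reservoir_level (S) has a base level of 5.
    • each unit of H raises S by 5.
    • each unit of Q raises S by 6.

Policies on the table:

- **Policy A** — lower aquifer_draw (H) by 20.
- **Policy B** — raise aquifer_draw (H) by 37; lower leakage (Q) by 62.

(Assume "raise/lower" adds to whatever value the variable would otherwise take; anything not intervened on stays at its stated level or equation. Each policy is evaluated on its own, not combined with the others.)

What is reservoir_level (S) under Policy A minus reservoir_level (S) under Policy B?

-1965

Policy A (H − 20):
  H = 157 − 20 = 137
  N = 95
  F = 278 − 2·95 = 88
  Z = 252 − 3·95 − 3·88 = -297
  Q = 287 + 6·137 − 3·95 + 3·(-297) = -67
  S = 5 + 5·137 + 6·(-67) = 288
Policy B (H + 37, Q − 62):
  H = 157 + 37 = 194
  N = 95
  F = 278 − 2·95 = 88
  Z = 252 − 3·95 − 3·88 = -297
  Q = 287 + 6·194 − 3·95 + 3·(-297) (−62 from intervention) = 213
  S = 5 + 5·194 + 6·213 = 2253
S: 288 − 2253 = -1965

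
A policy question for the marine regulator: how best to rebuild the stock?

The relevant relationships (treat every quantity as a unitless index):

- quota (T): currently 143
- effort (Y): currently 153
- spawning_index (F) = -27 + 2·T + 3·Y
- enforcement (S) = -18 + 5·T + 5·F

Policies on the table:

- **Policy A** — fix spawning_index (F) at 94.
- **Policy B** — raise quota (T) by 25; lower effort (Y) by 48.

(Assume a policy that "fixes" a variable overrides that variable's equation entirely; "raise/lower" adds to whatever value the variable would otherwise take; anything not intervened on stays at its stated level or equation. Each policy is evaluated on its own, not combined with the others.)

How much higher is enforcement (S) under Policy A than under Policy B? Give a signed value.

-2775

Policy A (F := 94):
  T = 143
  Y = 153
  F = 94
  S = -18 + 5·143 + 5·94 = 1167
Policy B (T + 25, Y − 48):
  T = 143 + 25 = 168
  Y = 153 − 48 = 105
  F = -27 + 2·168 + 3·105 = 624
  S = -18 + 5·168 + 5·624 = 3942
S: 1167 − 3942 = -2775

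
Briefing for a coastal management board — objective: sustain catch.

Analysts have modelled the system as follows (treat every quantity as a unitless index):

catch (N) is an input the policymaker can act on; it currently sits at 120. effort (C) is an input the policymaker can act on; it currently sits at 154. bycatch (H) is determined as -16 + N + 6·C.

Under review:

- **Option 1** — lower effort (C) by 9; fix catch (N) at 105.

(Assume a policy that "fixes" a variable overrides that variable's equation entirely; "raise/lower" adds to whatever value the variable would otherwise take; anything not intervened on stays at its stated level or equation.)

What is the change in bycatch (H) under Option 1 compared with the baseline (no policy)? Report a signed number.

-69

Baseline:
  N = 120
  C = 154
  H = -16 + 120 + 6·154 = 1028
Option 1 (C − 9, N := 105):
  N = 105
  C = 154 − 9 = 145
  H = -16 + 105 + 6·145 = 959
Change in H: 959 − 1028 = -69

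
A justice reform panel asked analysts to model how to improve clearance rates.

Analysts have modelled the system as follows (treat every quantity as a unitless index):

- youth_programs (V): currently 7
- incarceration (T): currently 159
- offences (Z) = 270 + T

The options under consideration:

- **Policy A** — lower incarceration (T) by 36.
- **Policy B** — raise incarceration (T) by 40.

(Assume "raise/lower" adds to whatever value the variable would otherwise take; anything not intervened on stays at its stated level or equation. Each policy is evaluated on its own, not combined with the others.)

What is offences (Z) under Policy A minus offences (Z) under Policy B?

-76

Policy A (T − 36):
  T = 159 − 36 = 123
  Z = 270 + 123 = 393
Policy B (T + 40):
  T = 159 + 40 = 199
  Z = 270 + 199 = 469
Z: 393 − 469 = -76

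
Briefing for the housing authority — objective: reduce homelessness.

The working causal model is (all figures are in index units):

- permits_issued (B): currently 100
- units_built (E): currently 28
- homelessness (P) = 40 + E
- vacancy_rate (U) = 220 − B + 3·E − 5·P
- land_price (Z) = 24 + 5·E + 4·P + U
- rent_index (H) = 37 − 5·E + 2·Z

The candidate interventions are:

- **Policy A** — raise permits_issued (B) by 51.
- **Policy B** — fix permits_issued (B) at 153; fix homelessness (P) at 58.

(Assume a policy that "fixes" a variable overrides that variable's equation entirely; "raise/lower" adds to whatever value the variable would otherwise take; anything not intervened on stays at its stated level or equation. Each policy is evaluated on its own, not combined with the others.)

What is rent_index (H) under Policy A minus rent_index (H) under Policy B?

Policy A (B + 51):
  B = 100 + 51 = 151
  E = 28
  P = 40 + 28 = 68
  U = 220 − 151 + 3·28 − 5·68 = -187
  Z = 24 + 5·28 + 4·68 + (-187) = 249
  H = 37 − 5·28 + 2·249 = 395
Policy B (B := 153, P := 58):
  B = 153
  E = 28
  P = 58
  U = 220 − 153 + 3·28 − 5·58 = -139
  Z = 24 + 5·28 + 4·58 + (-139) = 257
  H = 37 − 5·28 + 2·257 = 411
H: 395 − 411 = -16

-16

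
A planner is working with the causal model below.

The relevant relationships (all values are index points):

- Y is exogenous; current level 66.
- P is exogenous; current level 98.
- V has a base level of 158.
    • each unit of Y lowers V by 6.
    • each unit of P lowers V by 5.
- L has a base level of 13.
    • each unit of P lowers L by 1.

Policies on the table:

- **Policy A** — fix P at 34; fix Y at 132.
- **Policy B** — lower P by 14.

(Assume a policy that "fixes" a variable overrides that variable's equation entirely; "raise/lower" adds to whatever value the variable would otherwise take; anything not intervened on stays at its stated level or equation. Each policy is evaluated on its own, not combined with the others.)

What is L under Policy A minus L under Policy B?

50

Policy A (P := 34, Y := 132):
  P = 34
  L = 13 − 34 = -21
Policy B (P − 14):
  P = 98 − 14 = 84
  L = 13 − 84 = -71
L: -21 − (-71) = 50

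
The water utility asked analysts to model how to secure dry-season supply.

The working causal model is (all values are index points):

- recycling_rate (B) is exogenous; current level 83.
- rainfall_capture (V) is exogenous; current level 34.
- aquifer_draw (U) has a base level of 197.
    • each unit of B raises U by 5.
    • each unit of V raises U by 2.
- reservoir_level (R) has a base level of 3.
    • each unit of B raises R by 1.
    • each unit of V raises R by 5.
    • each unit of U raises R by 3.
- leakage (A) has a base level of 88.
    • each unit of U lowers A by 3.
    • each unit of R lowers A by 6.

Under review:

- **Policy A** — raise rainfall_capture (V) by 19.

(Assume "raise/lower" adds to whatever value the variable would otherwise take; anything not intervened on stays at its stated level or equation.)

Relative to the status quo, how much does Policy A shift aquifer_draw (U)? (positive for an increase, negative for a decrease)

38

Baseline:
  B = 83
  V = 34
  U = 197 + 5·83 + 2·34 = 680
Policy A (V + 19):
  B = 83
  V = 34 + 19 = 53
  U = 197 + 5·83 + 2·53 = 718
Change in U: 718 − 680 = 38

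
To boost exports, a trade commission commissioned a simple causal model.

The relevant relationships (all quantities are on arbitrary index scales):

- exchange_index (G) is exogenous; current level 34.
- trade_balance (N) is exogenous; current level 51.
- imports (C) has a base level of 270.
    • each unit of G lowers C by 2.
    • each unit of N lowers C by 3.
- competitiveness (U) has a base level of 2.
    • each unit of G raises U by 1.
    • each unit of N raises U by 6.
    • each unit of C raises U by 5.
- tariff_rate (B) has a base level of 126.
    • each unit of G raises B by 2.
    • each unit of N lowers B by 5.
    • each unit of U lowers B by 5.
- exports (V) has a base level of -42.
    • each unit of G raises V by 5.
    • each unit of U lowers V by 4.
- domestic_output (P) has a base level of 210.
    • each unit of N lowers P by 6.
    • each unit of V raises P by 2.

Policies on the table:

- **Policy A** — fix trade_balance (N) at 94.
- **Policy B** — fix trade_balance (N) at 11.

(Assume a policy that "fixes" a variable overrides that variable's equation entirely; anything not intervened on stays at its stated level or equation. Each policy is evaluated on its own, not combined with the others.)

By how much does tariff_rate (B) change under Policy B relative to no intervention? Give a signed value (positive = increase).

-1600

Baseline:
  G = 34
  N = 51
  C = 270 − 2·34 − 3·51 = 49
  U = 2 + 34 + 6·51 + 5·49 = 587
  B = 126 + 2·34 − 5·51 − 5·587 = -2996
Policy B (N := 11):
  G = 34
  N = 11
  C = 270 − 2·34 − 3·11 = 169
  U = 2 + 34 + 6·11 + 5·169 = 947
  B = 126 + 2·34 − 5·11 − 5·947 = -4596
Change in B: -4596 − (-2996) = -1600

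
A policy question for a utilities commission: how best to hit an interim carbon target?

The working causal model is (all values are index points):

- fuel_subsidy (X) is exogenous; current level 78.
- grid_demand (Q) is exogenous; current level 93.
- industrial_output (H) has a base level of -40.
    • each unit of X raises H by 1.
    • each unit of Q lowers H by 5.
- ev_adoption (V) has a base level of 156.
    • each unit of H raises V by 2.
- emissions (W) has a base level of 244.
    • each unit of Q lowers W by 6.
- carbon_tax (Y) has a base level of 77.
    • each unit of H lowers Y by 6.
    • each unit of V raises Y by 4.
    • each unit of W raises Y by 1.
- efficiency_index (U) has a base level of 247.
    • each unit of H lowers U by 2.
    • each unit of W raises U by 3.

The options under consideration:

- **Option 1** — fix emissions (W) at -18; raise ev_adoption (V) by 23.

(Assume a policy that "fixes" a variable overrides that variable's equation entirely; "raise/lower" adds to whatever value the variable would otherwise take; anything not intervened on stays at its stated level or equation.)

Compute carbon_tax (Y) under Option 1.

Option 1 (W := -18, V + 23):
  X = 78
  Q = 93
  H = -40 + 78 − 5·93 = -427
  V = 156 + 2·(-427) (+23 from intervention) = -675
  W = -18
  Y = 77 − 6·(-427) + 4·(-675) + (-18) = -79

-79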